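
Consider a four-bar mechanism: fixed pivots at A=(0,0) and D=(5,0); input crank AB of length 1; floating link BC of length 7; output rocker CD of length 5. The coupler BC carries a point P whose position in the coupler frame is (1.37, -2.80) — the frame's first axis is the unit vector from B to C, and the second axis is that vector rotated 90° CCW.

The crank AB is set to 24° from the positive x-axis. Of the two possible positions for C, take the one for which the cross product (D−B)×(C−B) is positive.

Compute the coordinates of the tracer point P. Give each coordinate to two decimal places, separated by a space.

3.74 -0.91

A=(0,0), D=(5.00,0)
B = A + 1.00·(cos24°, sin24°) = (0.9135, 0.4067)
|BD| = 4.1066
circle(B,7.00) ∩ circle(D,5.00): a=4.9754, h=4.9239
  candidates: C₊=(6.3522,4.8137) cross=20.221; C₋=(5.3768,-4.9858) cross=-20.221
  mode + wants cross > 0 → take C=(6.3522,4.8137) (cross=20.221)
ex = (C−B)/|BC| = (0.7769,0.6296); ey = (-0.6296,0.7769)
P = B + 1.37·ex + -2.80·ey = (3.7407,-0.9062)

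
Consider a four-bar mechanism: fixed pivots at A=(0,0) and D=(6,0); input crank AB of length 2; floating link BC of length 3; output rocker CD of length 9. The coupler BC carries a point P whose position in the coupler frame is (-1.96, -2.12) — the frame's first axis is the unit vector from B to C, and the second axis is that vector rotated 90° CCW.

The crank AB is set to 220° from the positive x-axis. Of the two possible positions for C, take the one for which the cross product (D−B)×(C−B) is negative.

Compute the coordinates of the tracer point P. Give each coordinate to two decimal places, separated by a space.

A=(0,0), D=(6.00,0)
B = A + 2.00·(cos220°, sin220°) = (-1.5321, -1.2856)
|BD| = 7.6410
circle(B,3.00) ∩ circle(D,9.00): a=-0.8909, h=2.8647
  candidates: C₊=(-2.8923,1.3884) cross=21.889; C₋=(-1.9283,-4.2593) cross=-21.889
  mode - wants cross < 0 → take C=(-1.9283,-4.2593) (cross=-21.889)
ex = (C−B)/|BC| = (-0.1321,-0.9912); ey = (0.9912,-0.1321)
P = B + -1.96·ex + -2.12·ey = (-3.3746,0.9373)

-3.37 0.94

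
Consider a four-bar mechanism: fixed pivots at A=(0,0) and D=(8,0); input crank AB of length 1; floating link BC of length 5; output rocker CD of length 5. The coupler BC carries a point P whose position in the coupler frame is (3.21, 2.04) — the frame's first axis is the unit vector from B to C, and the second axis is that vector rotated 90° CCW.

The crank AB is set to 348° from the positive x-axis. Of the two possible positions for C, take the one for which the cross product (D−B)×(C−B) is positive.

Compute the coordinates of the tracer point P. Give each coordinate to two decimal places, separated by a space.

A=(0,0), D=(8.00,0)
B = A + 1.00·(cos348°, sin348°) = (0.9781, -0.2079)
|BD| = 7.0249
circle(B,5.00) ∩ circle(D,5.00): a=3.5125, h=3.5585
  candidates: C₊=(4.3838,3.4529) cross=24.998; C₋=(4.5944,-3.6609) cross=-24.998
  mode + wants cross > 0 → take C=(4.3838,3.4529) (cross=24.998)
ex = (C−B)/|BC| = (0.6811,0.7322); ey = (-0.7322,0.6811)
P = B + 3.21·ex + 2.04·ey = (1.6709,3.5318)

1.67 3.53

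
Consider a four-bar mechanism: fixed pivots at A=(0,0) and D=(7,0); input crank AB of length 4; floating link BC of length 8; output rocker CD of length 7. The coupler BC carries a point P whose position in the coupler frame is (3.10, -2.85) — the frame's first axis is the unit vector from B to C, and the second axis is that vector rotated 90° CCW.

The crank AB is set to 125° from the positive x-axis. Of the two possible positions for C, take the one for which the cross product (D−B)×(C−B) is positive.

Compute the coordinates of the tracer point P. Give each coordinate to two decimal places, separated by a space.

A=(0,0), D=(7.00,0)
B = A + 4.00·(cos125°, sin125°) = (-2.2943, 3.2766)
|BD| = 9.8550
circle(B,8.00) ∩ circle(D,7.00): a=5.6885, h=5.6250
  candidates: C₊=(4.9408,6.6903) cross=55.434; C₋=(1.2004,-3.9197) cross=-55.434
  mode + wants cross > 0 → take C=(4.9408,6.6903) (cross=55.434)
ex = (C−B)/|BC| = (0.9044,0.4267); ey = (-0.4267,0.9044)
P = B + 3.10·ex + -2.85·ey = (1.7254,2.0219)

1.73 2.02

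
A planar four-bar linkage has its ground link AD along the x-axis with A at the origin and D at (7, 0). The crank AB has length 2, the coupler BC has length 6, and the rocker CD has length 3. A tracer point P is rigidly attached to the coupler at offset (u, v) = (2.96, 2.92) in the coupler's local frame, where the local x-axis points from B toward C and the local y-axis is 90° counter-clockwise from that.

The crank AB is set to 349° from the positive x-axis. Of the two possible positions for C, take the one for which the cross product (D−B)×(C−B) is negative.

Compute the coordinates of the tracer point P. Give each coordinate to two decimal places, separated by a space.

5.90 0.97

A=(0,0), D=(7.00,0)
B = A + 2.00·(cos349°, sin349°) = (1.9633, -0.3816)
|BD| = 5.0512
circle(B,6.00) ∩ circle(D,3.00): a=5.1982, h=2.9964
  candidates: C₊=(6.9203,2.9989) cross=15.135; C₋=(7.3730,-2.9767) cross=-15.135
  mode - wants cross < 0 → take C=(7.3730,-2.9767) (cross=-15.135)
ex = (C−B)/|BC| = (0.9016,-0.4325); ey = (0.4325,0.9016)
P = B + 2.96·ex + 2.92·ey = (5.8950,0.9709)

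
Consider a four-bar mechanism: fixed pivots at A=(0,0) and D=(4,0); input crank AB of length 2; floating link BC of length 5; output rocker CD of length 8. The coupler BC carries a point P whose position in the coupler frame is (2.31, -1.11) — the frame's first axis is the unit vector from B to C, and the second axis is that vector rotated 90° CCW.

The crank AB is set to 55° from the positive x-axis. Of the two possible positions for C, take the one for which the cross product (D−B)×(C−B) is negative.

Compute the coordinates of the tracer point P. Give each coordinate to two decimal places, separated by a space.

-1.19 2.70

A=(0,0), D=(4.00,0)
B = A + 2.00·(cos55°, sin55°) = (1.1472, 1.6383)
|BD| = 3.2898
circle(B,5.00) ∩ circle(D,8.00): a=-4.2825, h=2.5807
  candidates: C₊=(-1.2814,6.0089) cross=8.490; C₋=(-3.8517,1.5330) cross=-8.490
  mode - wants cross < 0 → take C=(-3.8517,1.5330) (cross=-8.490)
ex = (C−B)/|BC| = (-0.9998,-0.0211); ey = (0.0211,-0.9998)
P = B + 2.31·ex + -1.11·ey = (-1.1857,2.6994)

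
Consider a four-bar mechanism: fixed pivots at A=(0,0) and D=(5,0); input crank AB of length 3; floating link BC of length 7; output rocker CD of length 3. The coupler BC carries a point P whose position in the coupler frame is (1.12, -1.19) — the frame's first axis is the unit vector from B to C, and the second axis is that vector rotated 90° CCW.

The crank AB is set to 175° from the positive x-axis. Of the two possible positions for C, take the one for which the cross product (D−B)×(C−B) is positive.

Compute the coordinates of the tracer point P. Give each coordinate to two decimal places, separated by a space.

A=(0,0), D=(5.00,0)
B = A + 3.00·(cos175°, sin175°) = (-2.9886, 0.2615)
|BD| = 7.9929
circle(B,7.00) ∩ circle(D,3.00): a=6.4987, h=2.6014
  candidates: C₊=(3.5917,2.6489) cross=20.793; C₋=(3.4215,-2.5511) cross=-20.793
  mode + wants cross > 0 → take C=(3.5917,2.6489) (cross=20.793)
ex = (C−B)/|BC| = (0.9400,0.3411); ey = (-0.3411,0.9400)
P = B + 1.12·ex + -1.19·ey = (-1.5299,-0.4752)

-1.53 -0.48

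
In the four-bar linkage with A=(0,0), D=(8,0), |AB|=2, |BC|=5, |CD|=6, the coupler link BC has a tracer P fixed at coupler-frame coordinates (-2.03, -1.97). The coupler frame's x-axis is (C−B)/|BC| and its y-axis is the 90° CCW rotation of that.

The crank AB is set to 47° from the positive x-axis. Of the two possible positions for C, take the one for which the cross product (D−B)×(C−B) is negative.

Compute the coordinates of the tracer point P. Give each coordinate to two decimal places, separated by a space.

-1.15 2.75

A=(0,0), D=(8.00,0)
B = A + 2.00·(cos47°, sin47°) = (1.3640, 1.4627)
|BD| = 6.7953
circle(B,5.00) ∩ circle(D,6.00): a=2.5883, h=4.2780
  candidates: C₊=(4.8124,5.0832) cross=29.070; C₋=(2.9707,-3.2721) cross=-29.070
  mode - wants cross < 0 → take C=(2.9707,-3.2721) (cross=-29.070)
ex = (C−B)/|BC| = (0.3213,-0.9470); ey = (0.9470,0.3213)
P = B + -2.03·ex + -1.97·ey = (-1.1539,2.7520)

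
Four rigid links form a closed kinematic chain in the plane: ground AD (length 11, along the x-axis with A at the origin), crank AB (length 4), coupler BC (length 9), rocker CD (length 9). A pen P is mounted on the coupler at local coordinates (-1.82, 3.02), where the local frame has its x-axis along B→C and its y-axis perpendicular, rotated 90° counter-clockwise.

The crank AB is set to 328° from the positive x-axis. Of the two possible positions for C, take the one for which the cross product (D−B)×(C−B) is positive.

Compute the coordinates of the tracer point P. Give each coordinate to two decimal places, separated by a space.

A=(0,0), D=(11.00,0)
B = A + 4.00·(cos328°, sin328°) = (3.3922, -2.1197)
|BD| = 7.8976
circle(B,9.00) ∩ circle(D,9.00): a=3.9488, h=8.0875
  candidates: C₊=(5.0255,6.7309) cross=63.871; C₋=(9.3667,-8.8506) cross=-63.871
  mode + wants cross > 0 → take C=(5.0255,6.7309) (cross=63.871)
ex = (C−B)/|BC| = (0.1815,0.9834); ey = (-0.9834,0.1815)
P = B + -1.82·ex + 3.02·ey = (0.0921,-3.3614)

0.09 -3.36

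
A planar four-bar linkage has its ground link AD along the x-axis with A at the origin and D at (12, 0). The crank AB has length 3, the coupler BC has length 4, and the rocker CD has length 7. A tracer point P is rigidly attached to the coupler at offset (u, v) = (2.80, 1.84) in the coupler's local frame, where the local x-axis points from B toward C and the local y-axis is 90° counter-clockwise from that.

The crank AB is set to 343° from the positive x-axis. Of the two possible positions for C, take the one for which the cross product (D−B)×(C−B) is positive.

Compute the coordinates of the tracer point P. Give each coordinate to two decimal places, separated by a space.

A=(0,0), D=(12.00,0)
B = A + 3.00·(cos343°, sin343°) = (2.8689, -0.8771)
|BD| = 9.1731
circle(B,4.00) ∩ circle(D,7.00): a=2.7878, h=2.8685
  candidates: C₊=(5.3697,2.2448) cross=26.313; C₋=(5.9182,-3.4659) cross=-26.313
  mode + wants cross > 0 → take C=(5.3697,2.2448) (cross=26.313)
ex = (C−B)/|BC| = (0.6252,0.7805); ey = (-0.7805,0.6252)
P = B + 2.80·ex + 1.84·ey = (3.1834,2.4586)

3.18 2.46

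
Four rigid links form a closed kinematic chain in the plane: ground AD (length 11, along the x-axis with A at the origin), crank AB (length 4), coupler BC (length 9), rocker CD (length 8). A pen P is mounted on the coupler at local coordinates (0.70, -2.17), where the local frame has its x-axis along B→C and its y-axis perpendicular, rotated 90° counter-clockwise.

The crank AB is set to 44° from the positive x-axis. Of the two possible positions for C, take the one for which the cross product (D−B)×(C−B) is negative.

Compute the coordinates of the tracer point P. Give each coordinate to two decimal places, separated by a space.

A=(0,0), D=(11.00,0)
B = A + 4.00·(cos44°, sin44°) = (2.8774, 2.7786)
|BD| = 8.5848
circle(B,9.00) ∩ circle(D,8.00): a=5.2825, h=7.2866
  candidates: C₊=(10.2340,7.9632) cross=62.554; C₋=(5.5170,-5.8256) cross=-62.554
  mode - wants cross < 0 → take C=(5.5170,-5.8256) (cross=-62.554)
ex = (C−B)/|BC| = (0.2933,-0.9560); ey = (0.9560,0.2933)
P = B + 0.70·ex + -2.17·ey = (1.0081,1.4730)

1.01 1.47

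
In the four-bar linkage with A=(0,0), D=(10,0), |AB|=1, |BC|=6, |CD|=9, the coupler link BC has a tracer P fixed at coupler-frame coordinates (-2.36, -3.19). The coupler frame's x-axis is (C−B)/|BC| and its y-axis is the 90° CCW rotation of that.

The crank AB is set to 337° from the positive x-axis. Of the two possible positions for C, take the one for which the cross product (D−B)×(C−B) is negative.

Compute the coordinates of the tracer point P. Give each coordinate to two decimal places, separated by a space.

-2.93 0.56

A=(0,0), D=(10.00,0)
B = A + 1.00·(cos337°, sin337°) = (0.9205, -0.3907)
|BD| = 9.0879
circle(B,6.00) ∩ circle(D,9.00): a=2.0681, h=5.6323
  candidates: C₊=(2.7446,5.3253) cross=51.186; C₋=(3.2289,-5.9289) cross=-51.186
  mode - wants cross < 0 → take C=(3.2289,-5.9289) (cross=-51.186)
ex = (C−B)/|BC| = (0.3847,-0.9230); ey = (0.9230,0.3847)
P = B + -2.36·ex + -3.19·ey = (-2.9319,0.5603)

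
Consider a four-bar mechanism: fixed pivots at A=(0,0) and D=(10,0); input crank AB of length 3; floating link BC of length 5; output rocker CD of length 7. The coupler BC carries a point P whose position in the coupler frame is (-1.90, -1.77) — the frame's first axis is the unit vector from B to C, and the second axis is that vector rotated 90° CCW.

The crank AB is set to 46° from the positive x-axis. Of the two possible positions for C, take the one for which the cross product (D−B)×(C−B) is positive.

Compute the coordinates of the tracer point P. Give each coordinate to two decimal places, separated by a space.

A=(0,0), D=(10.00,0)
B = A + 3.00·(cos46°, sin46°) = (2.0840, 2.1580)
|BD| = 8.2049
circle(B,5.00) ∩ circle(D,7.00): a=2.6399, h=4.2463
  candidates: C₊=(5.7478,5.5605) cross=34.840; C₋=(3.5141,-2.6331) cross=-34.840
  mode + wants cross > 0 → take C=(5.7478,5.5605) (cross=34.840)
ex = (C−B)/|BC| = (0.7328,0.6805); ey = (-0.6805,0.7328)
P = B + -1.90·ex + -1.77·ey = (1.8962,-0.4319)

1.90 -0.43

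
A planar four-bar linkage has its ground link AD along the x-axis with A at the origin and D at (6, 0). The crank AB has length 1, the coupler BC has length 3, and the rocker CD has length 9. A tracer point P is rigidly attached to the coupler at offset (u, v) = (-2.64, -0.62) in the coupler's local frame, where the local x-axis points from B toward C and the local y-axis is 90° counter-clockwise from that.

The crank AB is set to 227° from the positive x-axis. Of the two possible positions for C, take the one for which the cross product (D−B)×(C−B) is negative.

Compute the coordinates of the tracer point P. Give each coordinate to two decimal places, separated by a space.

0.34 1.78

A=(0,0), D=(6.00,0)
B = A + 1.00·(cos227°, sin227°) = (-0.6820, -0.7314)
|BD| = 6.7219
circle(B,3.00) ∩ circle(D,9.00): a=-1.9947, h=2.2408
  candidates: C₊=(-2.9086,1.2791) cross=15.063; C₋=(-2.4210,-3.1759) cross=-15.063
  mode - wants cross < 0 → take C=(-2.4210,-3.1759) (cross=-15.063)
ex = (C−B)/|BC| = (-0.5797,-0.8148); ey = (0.8148,-0.5797)
P = B + -2.64·ex + -0.62·ey = (0.3431,1.7792)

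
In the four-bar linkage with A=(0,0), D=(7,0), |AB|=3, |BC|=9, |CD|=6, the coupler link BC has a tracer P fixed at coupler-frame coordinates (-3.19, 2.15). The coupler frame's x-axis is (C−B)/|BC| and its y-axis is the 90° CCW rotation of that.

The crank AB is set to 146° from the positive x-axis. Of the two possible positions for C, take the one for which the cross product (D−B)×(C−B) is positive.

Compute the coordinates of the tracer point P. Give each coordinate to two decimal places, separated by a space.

-6.31 2.12

A=(0,0), D=(7.00,0)
B = A + 3.00·(cos146°, sin146°) = (-2.4871, 1.6776)
|BD| = 9.6343
circle(B,9.00) ∩ circle(D,6.00): a=7.1526, h=5.4627
  candidates: C₊=(5.5074,5.8114) cross=52.629; C₋=(3.6050,-4.9471) cross=-52.629
  mode + wants cross > 0 → take C=(5.5074,5.8114) (cross=52.629)
ex = (C−B)/|BC| = (0.8883,0.4593); ey = (-0.4593,0.8883)
P = B + -3.19·ex + 2.15·ey = (-6.3082,2.1222)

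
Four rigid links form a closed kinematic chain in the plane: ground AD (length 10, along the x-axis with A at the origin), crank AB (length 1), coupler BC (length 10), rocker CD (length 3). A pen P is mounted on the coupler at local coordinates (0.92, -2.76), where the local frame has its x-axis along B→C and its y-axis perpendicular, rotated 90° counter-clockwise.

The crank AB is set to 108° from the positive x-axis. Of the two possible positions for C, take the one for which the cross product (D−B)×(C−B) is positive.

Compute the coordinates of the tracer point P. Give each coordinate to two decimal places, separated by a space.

1.15 -1.57

A=(0,0), D=(10.00,0)
B = A + 1.00·(cos108°, sin108°) = (-0.3090, 0.9511)
|BD| = 10.3528
circle(B,10.00) ∩ circle(D,3.00): a=9.5713, h=2.8964
  candidates: C₊=(9.4879,2.9560) cross=29.986; C₋=(8.9558,-2.8124) cross=-29.986
  mode + wants cross > 0 → take C=(9.4879,2.9560) (cross=29.986)
ex = (C−B)/|BC| = (0.9797,0.2005); ey = (-0.2005,0.9797)
P = B + 0.92·ex + -2.76·ey = (1.1457,-1.5685)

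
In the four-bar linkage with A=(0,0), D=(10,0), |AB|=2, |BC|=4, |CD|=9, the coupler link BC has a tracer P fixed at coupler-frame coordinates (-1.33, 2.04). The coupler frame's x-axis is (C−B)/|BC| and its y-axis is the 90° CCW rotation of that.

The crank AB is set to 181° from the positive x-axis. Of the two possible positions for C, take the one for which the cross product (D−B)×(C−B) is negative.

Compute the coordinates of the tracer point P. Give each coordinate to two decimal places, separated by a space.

A=(0,0), D=(10.00,0)
B = A + 2.00·(cos181°, sin181°) = (-1.9997, -0.0349)
|BD| = 11.9997
circle(B,4.00) ∩ circle(D,9.00): a=3.2915, h=2.2729
  candidates: C₊=(1.2852,2.2476) cross=27.274; C₋=(1.2984,-2.2982) cross=-27.274
  mode - wants cross < 0 → take C=(1.2984,-2.2982) (cross=-27.274)
ex = (C−B)/|BC| = (0.8245,-0.5658); ey = (0.5658,0.8245)
P = B + -1.33·ex + 2.04·ey = (-1.9420,2.3997)

-1.94 2.40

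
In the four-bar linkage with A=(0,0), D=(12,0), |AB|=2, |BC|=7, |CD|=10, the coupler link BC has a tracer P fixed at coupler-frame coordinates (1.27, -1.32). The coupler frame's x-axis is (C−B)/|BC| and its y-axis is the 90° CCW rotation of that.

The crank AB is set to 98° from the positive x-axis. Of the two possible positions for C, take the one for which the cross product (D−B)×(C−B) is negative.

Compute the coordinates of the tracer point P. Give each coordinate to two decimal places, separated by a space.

A=(0,0), D=(12.00,0)
B = A + 2.00·(cos98°, sin98°) = (-0.2783, 1.9805)
|BD| = 12.4371
circle(B,7.00) ∩ circle(D,10.00): a=4.1682, h=5.6237
  candidates: C₊=(4.7322,6.8687) cross=69.942; C₋=(2.9411,-4.2352) cross=-69.942
  mode - wants cross < 0 → take C=(2.9411,-4.2352) (cross=-69.942)
ex = (C−B)/|BC| = (0.4599,-0.8880); ey = (0.8880,0.4599)
P = B + 1.27·ex + -1.32·ey = (-0.8663,0.2457)

-0.87 0.25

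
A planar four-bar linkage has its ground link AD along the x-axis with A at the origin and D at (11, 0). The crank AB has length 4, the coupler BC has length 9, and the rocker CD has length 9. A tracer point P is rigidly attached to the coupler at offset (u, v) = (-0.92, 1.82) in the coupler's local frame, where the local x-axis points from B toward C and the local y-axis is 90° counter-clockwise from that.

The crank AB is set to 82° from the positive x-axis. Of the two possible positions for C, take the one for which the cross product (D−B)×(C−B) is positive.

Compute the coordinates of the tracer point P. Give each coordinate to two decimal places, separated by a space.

A=(0,0), D=(11.00,0)
B = A + 4.00·(cos82°, sin82°) = (0.5567, 3.9611)
|BD| = 11.1693
circle(B,9.00) ∩ circle(D,9.00): a=5.5846, h=7.0577
  candidates: C₊=(8.2813,8.5796) cross=78.830; C₋=(3.2754,-4.6185) cross=-78.830
  mode + wants cross > 0 → take C=(8.2813,8.5796) (cross=78.830)
ex = (C−B)/|BC| = (0.8583,0.5132); ey = (-0.5132,0.8583)
P = B + -0.92·ex + 1.82·ey = (-1.1669,5.0510)

-1.17 5.05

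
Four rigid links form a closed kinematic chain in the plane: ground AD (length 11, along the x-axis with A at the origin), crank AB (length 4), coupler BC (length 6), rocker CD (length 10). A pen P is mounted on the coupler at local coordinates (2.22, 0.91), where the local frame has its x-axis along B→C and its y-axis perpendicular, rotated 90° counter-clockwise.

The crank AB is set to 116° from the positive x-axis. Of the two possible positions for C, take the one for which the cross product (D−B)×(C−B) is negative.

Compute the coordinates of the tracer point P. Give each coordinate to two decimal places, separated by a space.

A=(0,0), D=(11.00,0)
B = A + 4.00·(cos116°, sin116°) = (-1.7535, 3.5952)
|BD| = 13.2505
circle(B,6.00) ∩ circle(D,10.00): a=4.2103, h=4.2748
  candidates: C₊=(3.4587,6.5672) cross=56.643; C₋=(1.1390,-1.6616) cross=-56.643
  mode - wants cross < 0 → take C=(1.1390,-1.6616) (cross=-56.643)
ex = (C−B)/|BC| = (0.4821,-0.8761); ey = (0.8761,0.4821)
P = B + 2.22·ex + 0.91·ey = (0.1140,2.0889)

0.11 2.09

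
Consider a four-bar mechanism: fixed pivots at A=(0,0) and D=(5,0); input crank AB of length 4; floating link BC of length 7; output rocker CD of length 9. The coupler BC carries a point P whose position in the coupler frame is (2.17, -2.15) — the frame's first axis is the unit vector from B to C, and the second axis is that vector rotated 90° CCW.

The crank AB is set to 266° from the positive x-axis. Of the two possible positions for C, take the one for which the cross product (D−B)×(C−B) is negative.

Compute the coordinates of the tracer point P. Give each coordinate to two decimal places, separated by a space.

A=(0,0), D=(5.00,0)
B = A + 4.00·(cos266°, sin266°) = (-0.2790, -3.9903)
|BD| = 6.6174
circle(B,7.00) ∩ circle(D,9.00): a=0.8909, h=6.9431
  candidates: C₊=(-3.7550,2.0857) cross=45.945; C₋=(4.6183,-8.9919) cross=-45.945
  mode - wants cross < 0 → take C=(4.6183,-8.9919) (cross=-45.945)
ex = (C−B)/|BC| = (0.6996,-0.7145); ey = (0.7145,0.6996)
P = B + 2.17·ex + -2.15·ey = (-0.2971,-7.0449)

-0.30 -7.04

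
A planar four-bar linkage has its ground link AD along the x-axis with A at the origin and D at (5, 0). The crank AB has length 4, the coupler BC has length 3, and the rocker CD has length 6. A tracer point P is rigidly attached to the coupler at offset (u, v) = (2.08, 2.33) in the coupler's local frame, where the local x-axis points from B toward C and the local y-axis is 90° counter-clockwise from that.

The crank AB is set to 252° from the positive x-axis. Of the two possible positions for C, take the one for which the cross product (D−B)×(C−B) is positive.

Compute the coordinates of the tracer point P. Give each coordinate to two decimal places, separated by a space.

-3.35 -1.51

A=(0,0), D=(5.00,0)
B = A + 4.00·(cos252°, sin252°) = (-1.2361, -3.8042)
|BD| = 7.3048
circle(B,3.00) ∩ circle(D,6.00): a=1.8043, h=2.3967
  candidates: C₊=(-0.9439,-0.8185) cross=17.508; C₋=(1.5525,-4.9106) cross=-17.508
  mode + wants cross > 0 → take C=(-0.9439,-0.8185) (cross=17.508)
ex = (C−B)/|BC| = (0.0974,0.9952); ey = (-0.9952,0.0974)
P = B + 2.08·ex + 2.33·ey = (-3.3524,-1.5072)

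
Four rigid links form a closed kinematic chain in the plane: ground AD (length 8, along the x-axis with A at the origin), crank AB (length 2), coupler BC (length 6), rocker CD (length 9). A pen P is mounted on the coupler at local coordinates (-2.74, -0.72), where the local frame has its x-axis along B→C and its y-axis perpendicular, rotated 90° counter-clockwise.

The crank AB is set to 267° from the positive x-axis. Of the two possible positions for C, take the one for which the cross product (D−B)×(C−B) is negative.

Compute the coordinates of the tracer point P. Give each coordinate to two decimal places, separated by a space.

A=(0,0), D=(8.00,0)
B = A + 2.00·(cos267°, sin267°) = (-0.1047, -1.9973)
|BD| = 8.3471
circle(B,6.00) ∩ circle(D,9.00): a=1.4780, h=5.8151
  candidates: C₊=(-0.0610,4.0026) cross=48.539; C₋=(2.7218,-7.2898) cross=-48.539
  mode - wants cross < 0 → take C=(2.7218,-7.2898) (cross=-48.539)
ex = (C−B)/|BC| = (0.4711,-0.8821); ey = (0.8821,0.4711)
P = B + -2.74·ex + -0.72·ey = (-2.0305,0.0805)

-2.03 0.08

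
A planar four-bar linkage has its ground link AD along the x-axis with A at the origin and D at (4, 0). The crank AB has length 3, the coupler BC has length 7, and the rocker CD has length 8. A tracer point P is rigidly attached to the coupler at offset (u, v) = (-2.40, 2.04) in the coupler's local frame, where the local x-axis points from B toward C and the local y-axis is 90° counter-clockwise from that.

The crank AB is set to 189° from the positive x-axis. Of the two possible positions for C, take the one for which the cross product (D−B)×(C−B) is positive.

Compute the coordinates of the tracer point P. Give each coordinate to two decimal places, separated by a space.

-5.60 -2.20

A=(0,0), D=(4.00,0)
B = A + 3.00·(cos189°, sin189°) = (-2.9631, -0.4693)
|BD| = 6.9789
circle(B,7.00) ∩ circle(D,8.00): a=2.4148, h=6.5703
  candidates: C₊=(-0.9956,6.2485) cross=45.853; C₋=(-0.1119,-6.8624) cross=-45.853
  mode + wants cross > 0 → take C=(-0.9956,6.2485) (cross=45.853)
ex = (C−B)/|BC| = (0.2811,0.9597); ey = (-0.9597,0.2811)
P = B + -2.40·ex + 2.04·ey = (-5.5954,-2.1992)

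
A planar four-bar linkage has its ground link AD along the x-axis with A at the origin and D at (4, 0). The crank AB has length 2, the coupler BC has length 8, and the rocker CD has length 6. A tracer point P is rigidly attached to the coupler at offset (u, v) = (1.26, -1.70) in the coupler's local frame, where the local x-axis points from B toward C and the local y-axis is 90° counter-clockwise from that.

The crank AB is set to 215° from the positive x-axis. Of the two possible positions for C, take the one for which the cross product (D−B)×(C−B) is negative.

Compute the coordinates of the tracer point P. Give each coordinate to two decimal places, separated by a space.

A=(0,0), D=(4.00,0)
B = A + 2.00·(cos215°, sin215°) = (-1.6383, -1.1472)
|BD| = 5.7538
circle(B,8.00) ∩ circle(D,6.00): a=5.3101, h=5.9836
  candidates: C₊=(2.3722,5.7750) cross=34.428; C₋=(4.7581,-5.9519) cross=-34.428
  mode - wants cross < 0 → take C=(4.7581,-5.9519) (cross=-34.428)
ex = (C−B)/|BC| = (0.7996,-0.6006); ey = (0.6006,0.7996)
P = B + 1.26·ex + -1.70·ey = (-1.6519,-3.2631)

-1.65 -3.26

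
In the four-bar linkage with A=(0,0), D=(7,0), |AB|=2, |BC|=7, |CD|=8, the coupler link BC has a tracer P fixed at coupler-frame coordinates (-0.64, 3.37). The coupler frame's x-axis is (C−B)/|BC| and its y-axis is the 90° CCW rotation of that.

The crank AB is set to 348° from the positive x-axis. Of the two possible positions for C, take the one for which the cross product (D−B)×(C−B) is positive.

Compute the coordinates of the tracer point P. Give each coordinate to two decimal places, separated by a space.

-1.45 -0.83

A=(0,0), D=(7.00,0)
B = A + 2.00·(cos348°, sin348°) = (1.9563, -0.4158)
|BD| = 5.0608
circle(B,7.00) ∩ circle(D,8.00): a=1.0484, h=6.9210
  candidates: C₊=(2.4325,6.5680) cross=35.026; C₋=(3.5699,-7.2273) cross=-35.026
  mode + wants cross > 0 → take C=(2.4325,6.5680) (cross=35.026)
ex = (C−B)/|BC| = (0.0680,0.9977); ey = (-0.9977,0.0680)
P = B + -0.64·ex + 3.37·ey = (-1.4494,-0.8251)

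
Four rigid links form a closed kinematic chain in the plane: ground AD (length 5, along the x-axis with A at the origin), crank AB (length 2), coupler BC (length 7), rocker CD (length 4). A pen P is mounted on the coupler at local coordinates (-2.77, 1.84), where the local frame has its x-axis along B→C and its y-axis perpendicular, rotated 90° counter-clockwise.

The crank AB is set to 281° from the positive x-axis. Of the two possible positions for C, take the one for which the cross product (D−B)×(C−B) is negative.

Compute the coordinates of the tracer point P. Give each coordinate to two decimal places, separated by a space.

-1.98 0.37

A=(0,0), D=(5.00,0)
B = A + 2.00·(cos281°, sin281°) = (0.3816, -1.9633)
|BD| = 5.0183
circle(B,7.00) ∩ circle(D,4.00): a=5.7971, h=3.9235
  candidates: C₊=(4.1818,3.9154) cross=19.689; C₋=(7.2516,-3.3061) cross=-19.689
  mode - wants cross < 0 → take C=(7.2516,-3.3061) (cross=-19.689)
ex = (C−B)/|BC| = (0.9814,-0.1918); ey = (0.1918,0.9814)
P = B + -2.77·ex + 1.84·ey = (-1.9840,0.3740)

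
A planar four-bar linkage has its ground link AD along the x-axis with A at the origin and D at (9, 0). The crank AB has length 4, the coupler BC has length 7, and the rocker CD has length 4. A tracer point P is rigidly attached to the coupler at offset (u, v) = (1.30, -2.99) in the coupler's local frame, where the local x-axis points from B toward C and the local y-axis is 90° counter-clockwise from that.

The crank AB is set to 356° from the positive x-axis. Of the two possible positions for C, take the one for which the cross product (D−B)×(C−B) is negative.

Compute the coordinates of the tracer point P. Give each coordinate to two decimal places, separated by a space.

A=(0,0), D=(9.00,0)
B = A + 4.00·(cos356°, sin356°) = (3.9903, -0.2790)
|BD| = 5.0175
circle(B,7.00) ∩ circle(D,4.00): a=5.7972, h=3.9233
  candidates: C₊=(9.5603,3.9606) cross=19.685; C₋=(9.9967,-3.8738) cross=-19.685
  mode - wants cross < 0 → take C=(9.9967,-3.8738) (cross=-19.685)
ex = (C−B)/|BC| = (0.8581,-0.5135); ey = (0.5135,0.8581)
P = B + 1.30·ex + -2.99·ey = (3.5702,-3.5122)

3.57 -3.51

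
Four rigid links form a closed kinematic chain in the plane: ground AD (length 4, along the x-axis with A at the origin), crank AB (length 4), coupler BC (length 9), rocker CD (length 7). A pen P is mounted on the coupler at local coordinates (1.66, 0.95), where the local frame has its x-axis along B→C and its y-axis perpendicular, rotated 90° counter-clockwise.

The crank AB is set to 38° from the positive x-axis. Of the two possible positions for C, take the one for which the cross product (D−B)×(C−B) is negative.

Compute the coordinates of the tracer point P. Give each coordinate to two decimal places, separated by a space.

3.63 0.61

A=(0,0), D=(4.00,0)
B = A + 4.00·(cos38°, sin38°) = (3.1520, 2.4626)
|BD| = 2.6045
circle(B,9.00) ∩ circle(D,7.00): a=7.4454, h=5.0563
  candidates: C₊=(10.3569,-2.9309) cross=13.169; C₋=(0.7952,-6.2233) cross=-13.169
  mode - wants cross < 0 → take C=(0.7952,-6.2233) (cross=-13.169)
ex = (C−B)/|BC| = (-0.2619,-0.9651); ey = (0.9651,-0.2619)
P = B + 1.66·ex + 0.95·ey = (3.6342,0.6118)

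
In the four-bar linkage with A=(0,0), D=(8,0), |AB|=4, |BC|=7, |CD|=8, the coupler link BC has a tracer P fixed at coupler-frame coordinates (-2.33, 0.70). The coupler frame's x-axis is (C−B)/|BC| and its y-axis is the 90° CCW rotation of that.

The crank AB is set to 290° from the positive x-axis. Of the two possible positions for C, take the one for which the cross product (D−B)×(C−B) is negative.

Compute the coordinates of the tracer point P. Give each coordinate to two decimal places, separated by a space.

-0.08 -1.81

A=(0,0), D=(8.00,0)
B = A + 4.00·(cos290°, sin290°) = (1.3681, -3.7588)
|BD| = 7.6230
circle(B,7.00) ∩ circle(D,8.00): a=2.8277, h=6.4035
  candidates: C₊=(0.6707,3.2064) cross=48.814; C₋=(6.9855,-7.9354) cross=-48.814
  mode - wants cross < 0 → take C=(6.9855,-7.9354) (cross=-48.814)
ex = (C−B)/|BC| = (0.8025,-0.5967); ey = (0.5967,0.8025)
P = B + -2.33·ex + 0.70·ey = (-0.0841,-1.8068)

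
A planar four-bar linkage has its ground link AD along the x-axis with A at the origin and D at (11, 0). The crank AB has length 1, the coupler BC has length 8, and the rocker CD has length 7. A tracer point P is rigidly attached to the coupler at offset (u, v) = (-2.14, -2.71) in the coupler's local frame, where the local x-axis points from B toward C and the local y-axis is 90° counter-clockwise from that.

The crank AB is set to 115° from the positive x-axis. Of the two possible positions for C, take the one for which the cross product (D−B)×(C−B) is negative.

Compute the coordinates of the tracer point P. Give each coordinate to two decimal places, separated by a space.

-3.82 0.30

A=(0,0), D=(11.00,0)
B = A + 1.00·(cos115°, sin115°) = (-0.4226, 0.9063)
|BD| = 11.4585
circle(B,8.00) ∩ circle(D,7.00): a=6.3838, h=4.8215
  candidates: C₊=(6.3225,5.2078) cross=55.248; C₋=(5.5598,-4.4050) cross=-55.248
  mode - wants cross < 0 → take C=(5.5598,-4.4050) (cross=-55.248)
ex = (C−B)/|BC| = (0.7478,-0.6639); ey = (0.6639,0.7478)
P = B + -2.14·ex + -2.71·ey = (-3.8221,0.3005)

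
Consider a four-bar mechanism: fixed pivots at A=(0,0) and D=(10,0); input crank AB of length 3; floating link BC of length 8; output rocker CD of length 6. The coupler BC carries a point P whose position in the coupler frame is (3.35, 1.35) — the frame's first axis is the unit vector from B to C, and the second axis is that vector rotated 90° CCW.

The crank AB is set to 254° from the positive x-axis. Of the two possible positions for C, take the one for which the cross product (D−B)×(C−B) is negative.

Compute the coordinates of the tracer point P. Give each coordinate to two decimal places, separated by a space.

A=(0,0), D=(10.00,0)
B = A + 3.00·(cos254°, sin254°) = (-0.8269, -2.8838)
|BD| = 11.2044
circle(B,8.00) ∩ circle(D,6.00): a=6.8517, h=4.1297
  candidates: C₊=(4.7311,2.8702) cross=46.270; C₋=(6.8569,-5.1108) cross=-46.270
  mode - wants cross < 0 → take C=(6.8569,-5.1108) (cross=-46.270)
ex = (C−B)/|BC| = (0.9605,-0.2784); ey = (0.2784,0.9605)
P = B + 3.35·ex + 1.35·ey = (2.7665,-2.5197)

2.77 -2.52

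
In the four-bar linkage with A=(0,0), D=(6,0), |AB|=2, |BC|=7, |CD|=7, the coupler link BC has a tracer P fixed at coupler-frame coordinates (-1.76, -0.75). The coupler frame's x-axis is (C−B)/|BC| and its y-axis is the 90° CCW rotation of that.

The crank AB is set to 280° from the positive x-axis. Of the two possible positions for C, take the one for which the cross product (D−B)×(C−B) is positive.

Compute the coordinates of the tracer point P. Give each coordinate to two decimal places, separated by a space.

A=(0,0), D=(6.00,0)
B = A + 2.00·(cos280°, sin280°) = (0.3473, -1.9696)
|BD| = 5.9860
circle(B,7.00) ∩ circle(D,7.00): a=2.9930, h=6.3279
  candidates: C₊=(1.0916,4.9907) cross=37.879; C₋=(5.2557,-6.9603) cross=-37.879
  mode + wants cross > 0 → take C=(1.0916,4.9907) (cross=37.879)
ex = (C−B)/|BC| = (0.1063,0.9943); ey = (-0.9943,0.1063)
P = B + -1.76·ex + -0.75·ey = (0.9059,-3.7994)

0.91 -3.80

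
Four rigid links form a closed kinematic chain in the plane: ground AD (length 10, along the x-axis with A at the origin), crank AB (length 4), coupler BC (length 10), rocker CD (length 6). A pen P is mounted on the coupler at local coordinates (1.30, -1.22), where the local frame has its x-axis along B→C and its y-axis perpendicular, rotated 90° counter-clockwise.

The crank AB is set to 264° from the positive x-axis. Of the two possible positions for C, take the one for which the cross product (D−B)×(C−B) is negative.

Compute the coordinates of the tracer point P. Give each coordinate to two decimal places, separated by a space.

0.61 -5.43

A=(0,0), D=(10.00,0)
B = A + 4.00·(cos264°, sin264°) = (-0.4181, -3.9781)
|BD| = 11.1518
circle(B,10.00) ∩ circle(D,6.00): a=8.4454, h=5.3549
  candidates: C₊=(5.5614,4.0372) cross=59.717; C₋=(9.3819,-5.9681) cross=-59.717
  mode - wants cross < 0 → take C=(9.3819,-5.9681) (cross=-59.717)
ex = (C−B)/|BC| = (0.9800,-0.1990); ey = (0.1990,0.9800)
P = B + 1.30·ex + -1.22·ey = (0.6131,-5.4324)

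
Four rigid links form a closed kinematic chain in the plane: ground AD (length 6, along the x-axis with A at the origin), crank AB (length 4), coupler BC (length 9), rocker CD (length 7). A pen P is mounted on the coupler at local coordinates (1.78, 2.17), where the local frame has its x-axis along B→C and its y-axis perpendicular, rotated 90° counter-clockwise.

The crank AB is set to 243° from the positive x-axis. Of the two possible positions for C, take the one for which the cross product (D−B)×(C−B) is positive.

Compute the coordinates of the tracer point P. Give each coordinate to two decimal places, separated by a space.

-3.30 -1.18

A=(0,0), D=(6.00,0)
B = A + 4.00·(cos243°, sin243°) = (-1.8160, -3.5640)
|BD| = 8.5902
circle(B,9.00) ∩ circle(D,7.00): a=6.1577, h=6.5638
  candidates: C₊=(1.0635,4.9629) cross=56.384; C₋=(6.5100,-6.9814) cross=-56.384
  mode + wants cross > 0 → take C=(1.0635,4.9629) (cross=56.384)
ex = (C−B)/|BC| = (0.3199,0.9474); ey = (-0.9474,0.3199)
P = B + 1.78·ex + 2.17·ey = (-3.3024,-1.1833)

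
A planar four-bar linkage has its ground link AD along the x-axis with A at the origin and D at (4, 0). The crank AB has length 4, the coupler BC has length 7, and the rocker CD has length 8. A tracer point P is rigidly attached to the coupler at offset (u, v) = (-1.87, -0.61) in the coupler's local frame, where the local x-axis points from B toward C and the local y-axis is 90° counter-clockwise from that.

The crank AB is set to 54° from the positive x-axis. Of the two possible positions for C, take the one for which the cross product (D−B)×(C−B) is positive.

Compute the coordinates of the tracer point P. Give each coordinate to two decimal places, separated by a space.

A=(0,0), D=(4.00,0)
B = A + 4.00·(cos54°, sin54°) = (2.3511, 3.2361)
|BD| = 3.6319
circle(B,7.00) ∩ circle(D,8.00): a=-0.2491, h=6.9956
  candidates: C₊=(8.4712,6.6339) cross=25.407; C₋=(-3.9950,0.2821) cross=-25.407
  mode + wants cross > 0 → take C=(8.4712,6.6339) (cross=25.407)
ex = (C−B)/|BC| = (0.8743,0.4854); ey = (-0.4854,0.8743)
P = B + -1.87·ex + -0.61·ey = (1.0123,1.7950)

1.01 1.80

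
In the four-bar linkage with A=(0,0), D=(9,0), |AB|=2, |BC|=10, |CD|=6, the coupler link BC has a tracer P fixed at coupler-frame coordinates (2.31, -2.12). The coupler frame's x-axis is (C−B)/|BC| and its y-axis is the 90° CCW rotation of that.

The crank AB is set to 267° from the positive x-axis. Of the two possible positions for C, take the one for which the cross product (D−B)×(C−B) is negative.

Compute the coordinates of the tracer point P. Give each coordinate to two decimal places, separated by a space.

1.16 -4.86

A=(0,0), D=(9.00,0)
B = A + 2.00·(cos267°, sin267°) = (-0.1047, -1.9973)
|BD| = 9.3212
circle(B,10.00) ∩ circle(D,6.00): a=8.0936, h=5.8731
  candidates: C₊=(6.5425,5.4737) cross=54.744; C₋=(9.0594,-5.9997) cross=-54.744
  mode - wants cross < 0 → take C=(9.0594,-5.9997) (cross=-54.744)
ex = (C−B)/|BC| = (0.9164,-0.4002); ey = (0.4002,0.9164)
P = B + 2.31·ex + -2.12·ey = (1.1637,-4.8646)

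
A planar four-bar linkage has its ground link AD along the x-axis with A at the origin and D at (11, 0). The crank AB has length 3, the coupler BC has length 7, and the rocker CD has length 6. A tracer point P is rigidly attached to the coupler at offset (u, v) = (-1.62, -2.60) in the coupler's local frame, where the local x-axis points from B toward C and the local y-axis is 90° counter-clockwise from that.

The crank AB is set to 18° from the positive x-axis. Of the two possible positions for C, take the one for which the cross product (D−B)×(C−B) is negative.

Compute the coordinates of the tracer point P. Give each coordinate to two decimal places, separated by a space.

A=(0,0), D=(11.00,0)
B = A + 3.00·(cos18°, sin18°) = (2.8532, 0.9271)
|BD| = 8.1994
circle(B,7.00) ∩ circle(D,6.00): a=4.8924, h=5.0064
  candidates: C₊=(8.2803,5.3482) cross=41.049; C₋=(7.1482,-4.6004) cross=-41.049
  mode - wants cross < 0 → take C=(7.1482,-4.6004) (cross=-41.049)
ex = (C−B)/|BC| = (0.6136,-0.7896); ey = (0.7896,0.6136)
P = B + -1.62·ex + -2.60·ey = (-0.1939,0.6110)

-0.19 0.61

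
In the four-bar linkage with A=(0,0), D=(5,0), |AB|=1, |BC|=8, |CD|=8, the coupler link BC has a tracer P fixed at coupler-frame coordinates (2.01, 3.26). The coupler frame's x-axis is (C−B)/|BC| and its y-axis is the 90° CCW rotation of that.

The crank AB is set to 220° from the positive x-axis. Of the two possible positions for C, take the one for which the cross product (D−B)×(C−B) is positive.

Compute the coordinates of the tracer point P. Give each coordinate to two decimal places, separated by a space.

A=(0,0), D=(5.00,0)
B = A + 1.00·(cos220°, sin220°) = (-0.7660, -0.6428)
|BD| = 5.8018
circle(B,8.00) ∩ circle(D,8.00): a=2.9009, h=7.4555
  candidates: C₊=(1.2910,7.0882) cross=43.255; C₋=(2.9430,-7.7310) cross=-43.255
  mode + wants cross > 0 → take C=(1.2910,7.0882) (cross=43.255)
ex = (C−B)/|BC| = (0.2571,0.9664); ey = (-0.9664,0.2571)
P = B + 2.01·ex + 3.26·ey = (-3.3996,2.1379)

-3.40 2.14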